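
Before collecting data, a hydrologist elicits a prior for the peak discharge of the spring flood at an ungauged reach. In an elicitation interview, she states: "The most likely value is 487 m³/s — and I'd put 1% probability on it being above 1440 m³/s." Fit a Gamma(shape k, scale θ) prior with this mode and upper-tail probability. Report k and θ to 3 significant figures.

Gamma(k,θ) with k>1 has mode (k−1)θ, so θ = 487/(k−1).
Need P(X < 1440) = 0.99 with θ tied to k this way. Start at k = 2, θ = 487: P(X<1440) ≈ 0.794.
Too low — raise k to concentrate. Iterating converges to k ≈ 4.84.
Then θ = 487/(4.84−1) ≈ 127.

k ≈ 4.84, θ ≈ 127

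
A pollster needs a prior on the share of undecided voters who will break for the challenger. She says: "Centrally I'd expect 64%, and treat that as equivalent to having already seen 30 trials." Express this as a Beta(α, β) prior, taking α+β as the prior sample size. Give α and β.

α = 19.2, β = 10.8

Under the effective-sample-size interpretation, Beta(α, β) has prior mean α/(α+β) and prior sample size α+β.
So α+β = 30 and α/(α+β) = 0.64, giving α = 0.64·30 = 19.2 and β = 30 − 19.2 = 10.8.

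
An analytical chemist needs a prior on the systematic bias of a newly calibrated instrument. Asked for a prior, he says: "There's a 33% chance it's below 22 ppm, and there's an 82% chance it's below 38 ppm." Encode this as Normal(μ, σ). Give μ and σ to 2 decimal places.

μ = 27.19, σ = 11.81

The p-quantile of Normal(μ,σ) is μ + z_p·σ, with z_{0.33} = -0.4399 and z_{0.82} = 0.9154.
Eliminate σ: μ = (z₂·x₁ − z₁·x₂)/(z₂ − z₁) = (0.9154·22 − (-0.4399)·38)/1.355 = 27.19.
Then σ = (x₂ − x₁)/(z₂ − z₁) = (38 − 22)/1.355 = 11.81.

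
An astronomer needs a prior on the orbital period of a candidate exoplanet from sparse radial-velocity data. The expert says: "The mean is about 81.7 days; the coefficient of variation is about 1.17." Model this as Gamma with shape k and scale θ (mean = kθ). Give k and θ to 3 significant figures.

k ≈ 0.731, θ ≈ 112

For Gamma(k, scale θ): mean = kθ, variance = kθ², so CV = 1/√k.
CV = 1.17, hence k = 1/CV² = 0.731.
Then θ = mean/k = 81.7/0.731 = 112.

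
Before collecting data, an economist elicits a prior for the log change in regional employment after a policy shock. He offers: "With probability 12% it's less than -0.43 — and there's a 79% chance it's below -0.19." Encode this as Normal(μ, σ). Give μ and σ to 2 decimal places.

μ = -0.29, σ = 0.12

The p-quantile of Normal(μ,σ) is μ + z_p·σ, with z_{0.12} = -1.175 and z_{0.79} = 0.8064.
Eliminate σ: μ = (z₂·x₁ − z₁·x₂)/(z₂ − z₁) = (0.8064·-0.43 − (-1.175)·-0.19)/1.981 = -0.29.
Then σ = (x₂ − x₁)/(z₂ − z₁) = (-0.19 − -0.43)/1.981 = 0.12.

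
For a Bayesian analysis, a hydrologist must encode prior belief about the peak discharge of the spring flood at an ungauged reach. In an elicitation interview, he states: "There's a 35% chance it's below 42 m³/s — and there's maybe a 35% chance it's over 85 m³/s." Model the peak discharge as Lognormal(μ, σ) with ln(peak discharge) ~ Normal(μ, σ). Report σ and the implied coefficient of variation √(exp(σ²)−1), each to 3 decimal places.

If T ~ Lognormal(μ,σ) then ln T ~ Normal(μ,σ), so the p-quantile of ln T is μ + z_p·σ.
ln(42) = 3.738 and ln(85) = 4.443; z_{0.35} = -0.3853, z_{0.65} = 0.3853.
σ = (4.443 − 3.738)/(0.3853 − (-0.3853)) = 0.915.
μ = 3.738 − (-0.3853)·0.915 = 4.090.
CV = √(exp(σ²)−1) = √(exp(0.8369)−1) = 1.144.

σ ≈ 0.915, CV ≈ 1.144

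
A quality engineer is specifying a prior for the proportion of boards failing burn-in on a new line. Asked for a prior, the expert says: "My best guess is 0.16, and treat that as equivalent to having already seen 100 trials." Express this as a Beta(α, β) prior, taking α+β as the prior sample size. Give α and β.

α = 16, β = 84

Under the effective-sample-size interpretation, Beta(α, β) has prior mean α/(α+β) and prior sample size α+β.
So α+β = 100 and α/(α+β) = 0.16, giving α = 0.16·100 = 16 and β = 100 − 16 = 84.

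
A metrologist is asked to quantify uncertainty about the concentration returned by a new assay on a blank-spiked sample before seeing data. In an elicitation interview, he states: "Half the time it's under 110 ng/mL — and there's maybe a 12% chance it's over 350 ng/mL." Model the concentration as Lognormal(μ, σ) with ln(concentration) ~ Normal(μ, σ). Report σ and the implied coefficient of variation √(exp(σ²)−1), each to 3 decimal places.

σ ≈ 0.985, CV ≈ 1.280

If T ~ Lognormal(μ,σ) then ln T ~ Normal(μ,σ), so the p-quantile of ln T is μ + z_p·σ.
ln(110) = 4.7 and ln(350) = 5.858; z_{0.5} = 0, z_{0.88} = 1.175.
σ = (5.858 − 4.7)/(1.175 − (0)) = 0.985.
μ = 4.7 − (0)·0.985 = 4.700.
CV = √(exp(σ²)−1) = √(exp(0.9704)−1) = 1.280.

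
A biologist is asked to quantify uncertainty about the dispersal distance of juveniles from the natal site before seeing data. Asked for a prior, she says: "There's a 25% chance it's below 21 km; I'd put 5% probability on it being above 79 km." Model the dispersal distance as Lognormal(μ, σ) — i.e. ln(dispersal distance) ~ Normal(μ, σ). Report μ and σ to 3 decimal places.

If T ~ Lognormal(μ,σ) then ln T ~ Normal(μ,σ), so the p-quantile of ln T is μ + z_p·σ.
ln(21) = 3.045 and ln(79) = 4.369; z_{0.25} = -0.6745, z_{0.95} = 1.645.
σ = (4.369 − 3.045)/(1.645 − (-0.6745)) = 0.571.
μ = 3.045 − (-0.6745)·0.571 = 3.430.

μ ≈ 3.430, σ ≈ 0.571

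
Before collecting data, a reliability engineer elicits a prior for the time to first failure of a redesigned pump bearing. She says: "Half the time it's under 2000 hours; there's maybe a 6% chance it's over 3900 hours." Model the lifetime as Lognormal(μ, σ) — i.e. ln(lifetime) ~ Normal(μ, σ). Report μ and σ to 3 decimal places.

If T ~ Lognormal(μ,σ) then ln T ~ Normal(μ,σ), so the p-quantile of ln T is μ + z_p·σ.
ln(2000) = 7.601 and ln(3900) = 8.269; z_{0.5} = 0, z_{0.94} = 1.555.
σ = (8.269 − 7.601)/(1.555 − (0)) = 0.430.
μ = 7.601 − (0)·0.430 = 7.601.

μ ≈ 7.601, σ ≈ 0.430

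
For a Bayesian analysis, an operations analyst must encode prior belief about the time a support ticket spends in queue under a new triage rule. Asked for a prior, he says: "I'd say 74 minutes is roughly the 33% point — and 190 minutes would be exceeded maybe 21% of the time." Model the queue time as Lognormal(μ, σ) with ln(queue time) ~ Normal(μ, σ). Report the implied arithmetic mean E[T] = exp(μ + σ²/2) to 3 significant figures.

If T ~ Lognormal(μ,σ) then ln T ~ Normal(μ,σ), so the p-quantile of ln T is μ + z_p·σ.
ln(74) = 4.304 and ln(190) = 5.247; z_{0.33} = -0.4399, z_{0.79} = 0.8064.
σ = (5.247 − 4.304)/(0.8064 − (-0.4399)) = 0.757.
μ = 4.304 − (-0.4399)·0.757 = 4.637.
E[T] = exp(μ + σ²/2) = exp(4.637 + 0.2862) = 137 minutes.

E[T] ≈ 137 minutes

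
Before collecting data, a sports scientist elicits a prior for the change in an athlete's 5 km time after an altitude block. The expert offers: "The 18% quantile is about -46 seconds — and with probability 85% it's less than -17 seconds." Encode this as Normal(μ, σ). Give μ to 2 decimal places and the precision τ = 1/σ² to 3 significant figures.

The p-quantile of Normal(μ,σ) is μ + z_p·σ, with z_{0.18} = -0.9154 and z_{0.85} = 1.036.
Eliminate σ: μ = (z₂·x₁ − z₁·x₂)/(z₂ − z₁) = (1.036·-46 − (-0.9154)·-17)/1.952 = -32.40.
Then σ = (x₂ − x₁)/(z₂ − z₁) = (-17 − -46)/1.952 = 14.86.
Precision τ = 1/σ² = 1/14.86² = 0.00453.

μ = -32.40, τ = 0.00453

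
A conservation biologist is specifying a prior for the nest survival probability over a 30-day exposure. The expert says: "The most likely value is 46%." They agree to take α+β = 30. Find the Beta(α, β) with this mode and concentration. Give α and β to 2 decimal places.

For α,β > 1 the Beta mode is (α−1)/(α+β−2). With α+β = 30, the mode is (α−1)/28.
Set (α−1)/28 = 0.46 → α = 1 + 0.46·28 = 13.88.
β = 30 − α = 16.12.

α = 13.88, β = 16.12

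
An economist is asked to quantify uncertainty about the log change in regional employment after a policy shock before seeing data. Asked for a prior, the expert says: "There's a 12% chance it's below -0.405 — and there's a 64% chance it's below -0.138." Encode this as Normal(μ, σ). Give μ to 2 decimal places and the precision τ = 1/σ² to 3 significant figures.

μ = -0.20, τ = 33

The p-quantile of Normal(μ,σ) is μ + z_p·σ, with z_{0.12} = -1.175 and z_{0.64} = 0.3585.
Eliminate σ: μ = (z₂·x₁ − z₁·x₂)/(z₂ − z₁) = (0.3585·-0.405 − (-1.175)·-0.138)/1.533 = -0.20.
Then σ = (x₂ − x₁)/(z₂ − z₁) = (-0.138 − -0.405)/1.533 = 0.17.
Precision τ = 1/σ² = 1/0.1741² = 33.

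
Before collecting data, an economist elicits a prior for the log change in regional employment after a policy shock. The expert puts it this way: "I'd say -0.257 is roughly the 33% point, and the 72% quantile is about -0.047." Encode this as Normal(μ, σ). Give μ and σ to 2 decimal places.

The p-quantile of Normal(μ,σ) is μ + z_p·σ, with z_{0.33} = -0.4399 and z_{0.72} = 0.5828.
Eliminate σ: μ = (z₂·x₁ − z₁·x₂)/(z₂ − z₁) = (0.5828·-0.257 − (-0.4399)·-0.047)/1.023 = -0.17.
Then σ = (x₂ − x₁)/(z₂ − z₁) = (-0.047 − -0.257)/1.023 = 0.21.

μ = -0.17, σ = 0.21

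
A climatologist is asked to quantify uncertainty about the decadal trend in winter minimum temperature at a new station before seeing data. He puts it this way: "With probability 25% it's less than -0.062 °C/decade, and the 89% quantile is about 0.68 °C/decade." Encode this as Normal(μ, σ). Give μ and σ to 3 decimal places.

μ = 0.201, σ = 0.390

The p-quantile of Normal(μ,σ) is μ + z_p·σ, with z_{0.25} = -0.6745 and z_{0.89} = 1.227.
Eliminate σ: μ = (z₂·x₁ − z₁·x₂)/(z₂ − z₁) = (1.227·-0.062 − (-0.6745)·0.68)/1.901 = 0.201.
Then σ = (x₂ − x₁)/(z₂ − z₁) = (0.68 − -0.062)/1.901 = 0.390.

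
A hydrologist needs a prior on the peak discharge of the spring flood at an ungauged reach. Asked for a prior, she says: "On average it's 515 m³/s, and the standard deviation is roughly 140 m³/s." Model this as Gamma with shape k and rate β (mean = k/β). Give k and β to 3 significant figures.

For Gamma(k, rate β): mean = k/β, variance = k/β², so CV = 1/√k.
CV = SD/mean = 140/515 = 0.2718, hence k = 1/CV² = 13.5.
Then β = k/mean = 13.5/515 = 0.0263.

k ≈ 13.5, β ≈ 0.0263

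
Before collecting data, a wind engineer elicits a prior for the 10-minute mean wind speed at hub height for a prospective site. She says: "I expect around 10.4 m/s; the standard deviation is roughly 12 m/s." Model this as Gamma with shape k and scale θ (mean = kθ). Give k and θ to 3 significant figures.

For Gamma(k, scale θ): mean = kθ, variance = kθ², so CV = 1/√k.
CV = SD/mean = 12/10.4 = 1.154, hence k = 1/CV² = 0.751.
Then θ = mean/k = 10.4/0.751 = 13.8.

k ≈ 0.751, θ ≈ 13.8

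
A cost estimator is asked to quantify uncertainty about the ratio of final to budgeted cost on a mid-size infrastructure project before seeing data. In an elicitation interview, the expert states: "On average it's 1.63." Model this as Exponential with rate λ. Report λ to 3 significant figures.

λ ≈ 0.613

Exponential mean = 1/λ, so λ = 1/1.63 = 0.613.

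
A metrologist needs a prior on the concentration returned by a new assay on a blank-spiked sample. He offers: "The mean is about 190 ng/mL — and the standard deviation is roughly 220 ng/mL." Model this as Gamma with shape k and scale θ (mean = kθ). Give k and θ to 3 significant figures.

k ≈ 0.746, θ ≈ 255

For Gamma(k, scale θ): mean = kθ, variance = kθ², so CV = 1/√k.
CV = SD/mean = 220/190 = 1.158, hence k = 1/CV² = 0.746.
Then θ = mean/k = 190/0.746 = 255.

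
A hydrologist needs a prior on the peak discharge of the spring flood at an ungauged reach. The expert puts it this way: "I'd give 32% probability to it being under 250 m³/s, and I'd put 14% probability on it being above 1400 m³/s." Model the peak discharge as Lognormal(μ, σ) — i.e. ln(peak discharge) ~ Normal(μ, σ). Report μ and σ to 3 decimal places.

If T ~ Lognormal(μ,σ) then ln T ~ Normal(μ,σ), so the p-quantile of ln T is μ + z_p·σ.
ln(250) = 5.521 and ln(1400) = 7.244; z_{0.32} = -0.4677, z_{0.86} = 1.08.
σ = (7.244 − 5.521)/(1.08 − (-0.4677)) = 1.113.
μ = 5.521 − (-0.4677)·1.113 = 6.042.

μ ≈ 6.042, σ ≈ 1.113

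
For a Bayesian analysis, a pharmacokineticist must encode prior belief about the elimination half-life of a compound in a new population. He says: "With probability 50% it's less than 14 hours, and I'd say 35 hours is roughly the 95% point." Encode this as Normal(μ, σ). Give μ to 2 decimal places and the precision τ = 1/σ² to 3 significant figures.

μ = 14.00, τ = 0.00614

For Normal(μ,σ), the p-quantile is μ + z_p·σ. Here z_{0.5} = 0, z_{0.95} = 1.645.
So 14 = μ + 0σ and 35 = μ + 1.645σ.
Subtracting: σ = (35 − 14)/(1.645 − (0)) = 12.77.
Then μ = 14 − (0)·12.77 = 14.00.
Precision τ = 1/σ² = 1/12.77² = 0.00614.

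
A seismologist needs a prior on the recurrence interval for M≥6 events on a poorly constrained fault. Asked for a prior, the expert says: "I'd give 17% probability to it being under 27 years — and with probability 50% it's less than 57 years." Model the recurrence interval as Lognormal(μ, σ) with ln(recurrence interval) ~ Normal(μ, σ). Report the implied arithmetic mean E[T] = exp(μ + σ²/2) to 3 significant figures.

E[T] ≈ 77.5 years

If T ~ Lognormal(μ,σ) then ln T ~ Normal(μ,σ), so the p-quantile of ln T is μ + z_p·σ.
ln(27) = 3.296 and ln(57) = 4.043; z_{0.17} = -0.9542, z_{0.5} = 0.
σ = (4.043 − 3.296)/(0 − (-0.9542)) = 0.783.
μ = 3.296 − (-0.9542)·0.783 = 4.043.
E[T] = exp(μ + σ²/2) = exp(4.043 + 0.3066) = 77.5 years.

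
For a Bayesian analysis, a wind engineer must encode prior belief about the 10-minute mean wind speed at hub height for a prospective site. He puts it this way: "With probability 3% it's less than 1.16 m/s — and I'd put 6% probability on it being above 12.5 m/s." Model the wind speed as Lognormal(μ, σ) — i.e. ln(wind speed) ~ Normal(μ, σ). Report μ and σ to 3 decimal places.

μ ≈ 1.450, σ ≈ 0.692

If T ~ Lognormal(μ,σ) then ln T ~ Normal(μ,σ), so the p-quantile of ln T is μ + z_p·σ.
ln(1.16) = 0.1484 and ln(12.5) = 2.526; z_{0.03} = -1.881, z_{0.94} = 1.555.
σ = (2.526 − 0.1484)/(1.555 − (-1.881)) = 0.692.
μ = 0.1484 − (-1.881)·0.692 = 1.450.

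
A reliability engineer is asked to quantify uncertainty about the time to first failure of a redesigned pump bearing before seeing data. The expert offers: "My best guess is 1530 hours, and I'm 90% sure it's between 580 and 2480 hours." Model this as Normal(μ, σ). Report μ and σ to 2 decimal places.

μ = 1530.00, σ = 577.56

A symmetric 90% interval runs μ ± z·σ with z = 1.645.
Half-width = 950, so σ = 950/1.645 = 577.56.
μ is the stated best guess, 1530.00.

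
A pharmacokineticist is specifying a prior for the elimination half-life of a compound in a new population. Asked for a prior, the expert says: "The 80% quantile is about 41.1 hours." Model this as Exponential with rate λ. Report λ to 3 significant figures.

P(T < 41.1) = 1 − e^(−λ·41.1) = 0.8, so λ = −ln(1−0.8)/41.1 = −ln(0.2)/41.1 = 0.0392.

λ ≈ 0.0392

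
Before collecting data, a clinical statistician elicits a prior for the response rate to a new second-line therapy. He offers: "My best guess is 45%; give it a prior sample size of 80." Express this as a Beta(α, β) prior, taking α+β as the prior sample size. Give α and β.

Under the effective-sample-size interpretation, Beta(α, β) has prior mean α/(α+β) and prior sample size α+β.
So α+β = 80 and α/(α+β) = 0.45, giving α = 0.45·80 = 36 and β = 80 − 36 = 44.

α = 36, β = 44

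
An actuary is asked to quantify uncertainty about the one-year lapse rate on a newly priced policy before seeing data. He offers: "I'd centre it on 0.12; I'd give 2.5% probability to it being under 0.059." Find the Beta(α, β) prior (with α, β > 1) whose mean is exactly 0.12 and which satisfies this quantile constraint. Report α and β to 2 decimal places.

With mean 0.12 fixed, write α = 0.12s, β = 0.88s where s = α+β.
Need P(θ < 0.059) = 0.025 under Beta(0.12s, 0.88s). Normal approximation: (q−m)/√(m(1−m)/s) ≈ z_{0.025} = -1.96, so s ≈ 0.12·0.88·(-1.96)²/(0.059−0.12)² = 109.0.
At s = 109.0: P(θ<0.059) ≈ 0.011. Adjusting to match 0.025 gives s ≈ 80.68.
So α = 0.12·80.68 ≈ 9.68, β = 0.88·80.68 ≈ 71.00.

α ≈ 9.68, β ≈ 71.00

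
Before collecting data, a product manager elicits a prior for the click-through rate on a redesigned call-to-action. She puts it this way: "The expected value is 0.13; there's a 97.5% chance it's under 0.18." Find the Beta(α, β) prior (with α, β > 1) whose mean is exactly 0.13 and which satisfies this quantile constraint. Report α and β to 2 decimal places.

α ≈ 25.85, β ≈ 172.98

With mean 0.13 fixed, write α = 0.13s, β = 0.87s where s = α+β.
Need P(θ < 0.18) = 0.975 under Beta(0.13s, 0.87s). Normal approximation: (q−m)/√(m(1−m)/s) ≈ z_{0.975} = 1.96, so s ≈ 0.13·0.87·(1.96)²/(0.18−0.13)² = 173.8.
At s = 173.8: P(θ<0.18) ≈ 0.967. Adjusting to match 0.975 gives s ≈ 198.83.
So α = 0.13·198.83 ≈ 25.85, β = 0.87·198.83 ≈ 172.98.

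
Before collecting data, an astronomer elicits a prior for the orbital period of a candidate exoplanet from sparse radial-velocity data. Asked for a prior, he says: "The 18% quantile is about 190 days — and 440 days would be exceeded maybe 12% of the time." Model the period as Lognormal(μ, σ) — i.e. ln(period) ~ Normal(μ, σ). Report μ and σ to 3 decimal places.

If T ~ Lognormal(μ,σ) then ln T ~ Normal(μ,σ), so the p-quantile of ln T is μ + z_p·σ.
ln(190) = 5.247 and ln(440) = 6.087; z_{0.18} = -0.9154, z_{0.88} = 1.175.
σ = (6.087 − 5.247)/(1.175 − (-0.9154)) = 0.402.
μ = 5.247 − (-0.9154)·0.402 = 5.615.

μ ≈ 5.615, σ ≈ 0.402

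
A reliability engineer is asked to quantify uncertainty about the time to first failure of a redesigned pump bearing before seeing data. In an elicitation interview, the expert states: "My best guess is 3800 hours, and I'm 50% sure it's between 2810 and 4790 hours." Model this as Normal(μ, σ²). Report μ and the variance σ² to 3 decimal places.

A symmetric 50% interval runs μ ± z·σ with z = 0.6745.
Half-width = 990, so σ = 990/0.6745 = 1467.7762 and σ² = 2154366.962.
μ is the stated best guess, 3800.000.

μ = 3800.000, σ² = 2154366.962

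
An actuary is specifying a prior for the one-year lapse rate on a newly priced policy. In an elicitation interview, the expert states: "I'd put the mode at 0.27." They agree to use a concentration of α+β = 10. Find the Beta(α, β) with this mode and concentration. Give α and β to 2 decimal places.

α = 3.16, β = 6.84

For α,β > 1 the Beta mode is (α−1)/(α+β−2). With α+β = 10, the mode is (α−1)/8.
Set (α−1)/8 = 0.27 → α = 1 + 0.27·8 = 3.16.
β = 10 − α = 6.84.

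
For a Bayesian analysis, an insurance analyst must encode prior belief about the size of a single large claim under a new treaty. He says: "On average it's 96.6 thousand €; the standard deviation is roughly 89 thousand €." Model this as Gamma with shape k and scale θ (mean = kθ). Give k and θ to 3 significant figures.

k ≈ 1.18, θ ≈ 82

For Gamma(k, scale θ): mean = kθ, variance = kθ², so CV = 1/√k.
CV = SD/mean = 89/96.6 = 0.9213, hence k = 1/CV² = 1.18.
Then θ = mean/k = 96.6/1.18 = 82.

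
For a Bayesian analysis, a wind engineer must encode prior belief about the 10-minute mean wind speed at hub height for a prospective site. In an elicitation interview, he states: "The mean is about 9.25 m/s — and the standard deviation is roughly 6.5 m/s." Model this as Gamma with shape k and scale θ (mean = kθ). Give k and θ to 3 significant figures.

For Gamma(k, scale θ): mean = kθ, variance = kθ², so CV = 1/√k.
CV = SD/mean = 6.5/9.25 = 0.7027, hence k = 1/CV² = 2.03.
Then θ = mean/k = 9.25/2.03 = 4.57.

k ≈ 2.03, θ ≈ 4.57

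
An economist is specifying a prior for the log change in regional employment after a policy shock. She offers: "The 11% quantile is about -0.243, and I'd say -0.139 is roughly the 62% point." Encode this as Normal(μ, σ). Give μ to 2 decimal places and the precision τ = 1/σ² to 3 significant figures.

μ = -0.16, τ = 217

The p-quantile of Normal(μ,σ) is μ + z_p·σ, with z_{0.11} = -1.227 and z_{0.62} = 0.3055.
Eliminate σ: μ = (z₂·x₁ − z₁·x₂)/(z₂ − z₁) = (0.3055·-0.243 − (-1.227)·-0.139)/1.532 = -0.16.
Then σ = (x₂ − x₁)/(z₂ − z₁) = (-0.139 − -0.243)/1.532 = 0.07.
Precision τ = 1/σ² = 1/0.06788² = 217.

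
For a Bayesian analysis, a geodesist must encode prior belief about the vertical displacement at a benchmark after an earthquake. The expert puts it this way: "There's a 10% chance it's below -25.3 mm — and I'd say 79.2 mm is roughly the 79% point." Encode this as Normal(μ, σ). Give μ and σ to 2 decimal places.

μ = 38.84, σ = 50.05

For Normal(μ,σ), the p-quantile is μ + z_p·σ. Here z_{0.1} = -1.282, z_{0.79} = 0.8064.
So -25.3 = μ − 1.282σ and 79.2 = μ + 0.8064σ.
Subtracting: σ = (79.2 − -25.3)/(0.8064 − (-1.282)) = 50.05.
Then μ = -25.3 − (-1.282)·50.05 = 38.84.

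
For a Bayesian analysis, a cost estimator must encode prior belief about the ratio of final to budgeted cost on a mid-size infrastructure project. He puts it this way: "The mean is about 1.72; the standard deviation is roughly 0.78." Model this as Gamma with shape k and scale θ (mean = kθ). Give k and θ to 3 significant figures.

For Gamma(k, scale θ): mean = kθ, variance = kθ², so CV = 1/√k.
CV = SD/mean = 0.78/1.72 = 0.4535, hence k = 1/CV² = 4.86.
Then θ = mean/k = 1.72/4.86 = 0.354.

k ≈ 4.86, θ ≈ 0.354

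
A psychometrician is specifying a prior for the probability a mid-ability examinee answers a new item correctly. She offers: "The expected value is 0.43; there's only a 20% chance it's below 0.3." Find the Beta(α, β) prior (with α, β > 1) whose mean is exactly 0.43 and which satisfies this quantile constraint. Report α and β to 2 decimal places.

α ≈ 4.54, β ≈ 6.01

With mean 0.43 fixed, write α = 0.43s, β = 0.57s where s = α+β.
Need P(θ < 0.3) = 0.2 under Beta(0.43s, 0.57s). Normal approximation: (q−m)/√(m(1−m)/s) ≈ z_{0.2} = -0.842, so s ≈ 0.43·0.57·(-0.842)²/(0.3−0.43)² = 10.3.
At s = 10.3: P(θ<0.3) ≈ 0.203. Adjusting to match 0.2 gives s ≈ 10.55.
So α = 0.43·10.55 ≈ 4.54, β = 0.57·10.55 ≈ 6.01.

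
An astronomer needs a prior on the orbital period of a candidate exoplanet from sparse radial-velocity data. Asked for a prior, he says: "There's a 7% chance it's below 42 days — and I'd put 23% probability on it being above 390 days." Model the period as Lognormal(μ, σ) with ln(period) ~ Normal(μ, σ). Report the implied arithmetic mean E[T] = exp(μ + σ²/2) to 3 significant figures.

E[T] ≈ 308 days

If T ~ Lognormal(μ,σ) then ln T ~ Normal(μ,σ), so the p-quantile of ln T is μ + z_p·σ.
ln(42) = 3.738 and ln(390) = 5.966; z_{0.07} = -1.476, z_{0.77} = 0.7388.
σ = (5.966 − 3.738)/(0.7388 − (-1.476)) = 1.006.
μ = 3.738 − (-1.476)·1.006 = 5.223.
E[T] = exp(μ + σ²/2) = exp(5.223 + 0.5063) = 308 days.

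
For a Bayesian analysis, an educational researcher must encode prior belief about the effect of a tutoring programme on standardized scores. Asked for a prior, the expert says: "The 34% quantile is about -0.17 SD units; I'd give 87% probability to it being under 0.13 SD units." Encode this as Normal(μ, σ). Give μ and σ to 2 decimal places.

The p-quantile of Normal(μ,σ) is μ + z_p·σ, with z_{0.34} = -0.4125 and z_{0.87} = 1.126.
Eliminate σ: μ = (z₂·x₁ − z₁·x₂)/(z₂ − z₁) = (1.126·-0.17 − (-0.4125)·0.13)/1.539 = -0.09.
Then σ = (x₂ − x₁)/(z₂ − z₁) = (0.13 − -0.17)/1.539 = 0.19.

μ = -0.09, σ = 0.19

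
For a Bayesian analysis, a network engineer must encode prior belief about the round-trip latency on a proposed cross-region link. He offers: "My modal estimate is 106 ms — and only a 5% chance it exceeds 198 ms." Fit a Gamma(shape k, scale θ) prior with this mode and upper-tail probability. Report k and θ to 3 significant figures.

k ≈ 8.13, θ ≈ 14.9

Gamma(k,θ) with k>1 has mode (k−1)θ, so θ = 106/(k−1).
Need P(X < 198) = 0.95 with θ tied to k this way. Start at k = 2, θ = 106: P(X<198) ≈ 0.557.
Too low — raise k to concentrate. Iterating converges to k ≈ 8.13.
Then θ = 106/(8.13−1) ≈ 14.9.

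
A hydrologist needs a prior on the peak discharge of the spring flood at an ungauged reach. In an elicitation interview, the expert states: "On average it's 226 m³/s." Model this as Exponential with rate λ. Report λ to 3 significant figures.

Exponential mean = 1/λ, so λ = 1/226.0 = 0.00442.

λ ≈ 0.00442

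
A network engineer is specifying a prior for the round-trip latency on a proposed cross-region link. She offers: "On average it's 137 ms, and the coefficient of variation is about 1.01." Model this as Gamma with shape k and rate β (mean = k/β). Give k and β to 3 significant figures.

For Gamma(k, rate β): mean = k/β, variance = k/β², so CV = 1/√k.
CV = 1.01, hence k = 1/CV² = 0.98.
Then β = k/mean = 0.98/137 = 0.00716.

k ≈ 0.98, β ≈ 0.00716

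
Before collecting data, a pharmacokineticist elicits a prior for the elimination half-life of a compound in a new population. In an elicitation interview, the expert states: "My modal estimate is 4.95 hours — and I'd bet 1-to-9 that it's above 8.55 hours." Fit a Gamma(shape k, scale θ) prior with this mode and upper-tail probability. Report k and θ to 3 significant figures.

Gamma(k,θ) with k>1 has mode (k−1)θ, so θ = 4.95/(k−1).
Need P(X < 8.55) = 0.9 with θ tied to k this way. Start at k = 2, θ = 4.95: P(X<8.55) ≈ 0.515.
Too low — raise k to concentrate. Iterating converges to k ≈ 7.35.
Then θ = 4.95/(7.35−1) ≈ 0.78.

k ≈ 7.35, θ ≈ 0.78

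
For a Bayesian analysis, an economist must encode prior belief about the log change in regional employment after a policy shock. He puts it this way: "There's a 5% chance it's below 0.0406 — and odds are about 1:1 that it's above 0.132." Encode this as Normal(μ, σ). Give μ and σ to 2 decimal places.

For Normal(μ,σ), the p-quantile is μ + z_p·σ. Here z_{0.05} = -1.645, z_{0.5} = 0.
So 0.0406 = μ − 1.645σ and 0.132 = μ + 0σ.
Subtracting: σ = (0.132 − 0.0406)/(0 − (-1.645)) = 0.06.
Then μ = 0.0406 − (-1.645)·0.06 = 0.13.

μ = 0.13, σ = 0.06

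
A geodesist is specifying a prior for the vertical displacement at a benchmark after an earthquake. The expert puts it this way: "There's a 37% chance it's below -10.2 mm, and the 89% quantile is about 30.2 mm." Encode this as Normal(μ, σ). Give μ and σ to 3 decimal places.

μ = -1.597, σ = 25.924

For Normal(μ,σ), the p-quantile is μ + z_p·σ. Here z_{0.37} = -0.3319, z_{0.89} = 1.227.
So -10.2 = μ − 0.3319σ and 30.2 = μ + 1.227σ.
Subtracting: σ = (30.2 − -10.2)/(1.227 − (-0.3319)) = 25.924.
Then μ = -10.2 − (-0.3319)·25.924 = -1.597.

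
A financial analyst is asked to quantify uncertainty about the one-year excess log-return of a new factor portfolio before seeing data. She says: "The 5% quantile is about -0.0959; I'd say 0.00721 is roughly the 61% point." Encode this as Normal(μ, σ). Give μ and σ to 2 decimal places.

For Normal(μ,σ), the p-quantile is μ + z_p·σ. Here z_{0.05} = -1.645, z_{0.61} = 0.2793.
So -0.0959 = μ − 1.645σ and 0.00721 = μ + 0.2793σ.
Subtracting: σ = (0.00721 − -0.0959)/(0.2793 − (-1.645)) = 0.05.
Then μ = -0.0959 − (-1.645)·0.05 = -0.01.

μ = -0.01, σ = 0.05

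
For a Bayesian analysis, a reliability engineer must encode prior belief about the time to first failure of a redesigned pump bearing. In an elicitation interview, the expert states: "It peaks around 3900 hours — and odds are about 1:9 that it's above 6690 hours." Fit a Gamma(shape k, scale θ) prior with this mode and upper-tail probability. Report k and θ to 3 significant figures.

k ≈ 7.51, θ ≈ 599

Gamma(k,θ) with k>1 has mode (k−1)θ, so θ = 3900/(k−1).
Need P(X < 6690) = 0.9 with θ tied to k this way. Start at k = 2, θ = 3900: P(X<6690) ≈ 0.512.
Too low — raise k to concentrate. Iterating converges to k ≈ 7.51.
Then θ = 3900/(7.51−1) ≈ 599.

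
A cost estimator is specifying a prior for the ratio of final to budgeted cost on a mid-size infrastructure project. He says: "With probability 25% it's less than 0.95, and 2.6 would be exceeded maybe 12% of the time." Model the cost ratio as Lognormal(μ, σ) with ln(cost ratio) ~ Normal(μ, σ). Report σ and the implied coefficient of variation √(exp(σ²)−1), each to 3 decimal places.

σ ≈ 0.544, CV ≈ 0.587

If T ~ Lognormal(μ,σ) then ln T ~ Normal(μ,σ), so the p-quantile of ln T is μ + z_p·σ.
ln(0.95) = -0.05129 and ln(2.6) = 0.9555; z_{0.25} = -0.6745, z_{0.88} = 1.175.
σ = (0.9555 − -0.05129)/(1.175 − (-0.6745)) = 0.544.
μ = -0.05129 − (-0.6745)·0.544 = 0.316.
CV = √(exp(σ²)−1) = √(exp(0.2963)−1) = 0.587.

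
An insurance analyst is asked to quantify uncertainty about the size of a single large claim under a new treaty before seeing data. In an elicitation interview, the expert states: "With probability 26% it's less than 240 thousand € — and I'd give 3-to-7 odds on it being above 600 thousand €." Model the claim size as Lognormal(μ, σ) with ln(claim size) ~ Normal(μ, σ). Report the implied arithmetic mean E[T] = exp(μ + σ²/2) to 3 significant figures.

E[T] ≈ 541 thousand €

If T ~ Lognormal(μ,σ) then ln T ~ Normal(μ,σ), so the p-quantile of ln T is μ + z_p·σ.
ln(240) = 5.481 and ln(600) = 6.397; z_{0.26} = -0.6433, z_{0.7} = 0.5244.
σ = (6.397 − 5.481)/(0.5244 − (-0.6433)) = 0.785.
μ = 5.481 − (-0.6433)·0.785 = 5.985.
E[T] = exp(μ + σ²/2) = exp(5.985 + 0.3079) = 541 thousand €.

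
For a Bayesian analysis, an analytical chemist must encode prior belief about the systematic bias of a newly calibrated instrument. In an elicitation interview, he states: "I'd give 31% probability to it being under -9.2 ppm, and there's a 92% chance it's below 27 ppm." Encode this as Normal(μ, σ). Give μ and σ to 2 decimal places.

The p-quantile of Normal(μ,σ) is μ + z_p·σ, with z_{0.31} = -0.4959 and z_{0.92} = 1.405.
Eliminate σ: μ = (z₂·x₁ − z₁·x₂)/(z₂ − z₁) = (1.405·-9.2 − (-0.4959)·27)/1.901 = 0.24.
Then σ = (x₂ − x₁)/(z₂ − z₁) = (27 − -9.2)/1.901 = 19.04.

μ = 0.24, σ = 19.04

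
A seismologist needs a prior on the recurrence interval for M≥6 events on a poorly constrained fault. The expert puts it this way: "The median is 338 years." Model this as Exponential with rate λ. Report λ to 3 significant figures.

Exponential median = ln 2 / λ, so λ = ln 2 / 338.0 = 0.00205.

λ ≈ 0.00205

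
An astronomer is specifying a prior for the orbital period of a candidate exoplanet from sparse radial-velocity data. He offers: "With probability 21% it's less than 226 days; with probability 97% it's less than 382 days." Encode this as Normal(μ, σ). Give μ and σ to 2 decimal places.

For Normal(μ,σ), the p-quantile is μ + z_p·σ. Here z_{0.21} = -0.8064, z_{0.97} = 1.881.
So 226 = μ − 0.8064σ and 382 = μ + 1.881σ.
Subtracting: σ = (382 − 226)/(1.881 − (-0.8064)) = 58.05.
Then μ = 226 − (-0.8064)·58.05 = 272.81.

μ = 272.81, σ = 58.05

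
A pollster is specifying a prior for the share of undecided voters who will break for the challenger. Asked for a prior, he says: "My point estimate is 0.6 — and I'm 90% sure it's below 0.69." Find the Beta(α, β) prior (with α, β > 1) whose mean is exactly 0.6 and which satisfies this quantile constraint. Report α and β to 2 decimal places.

With mean 0.6 fixed, write α = 0.6s, β = 0.4s where s = α+β.
Need P(θ < 0.69) = 0.9 under Beta(0.6s, 0.4s). Normal approximation: (q−m)/√(m(1−m)/s) ≈ z_{0.9} = 1.28, so s ≈ 0.6·0.4·(1.28)²/(0.69−0.6)² = 48.7.
At s = 48.7: P(θ<0.69) ≈ 0.903. Adjusting to match 0.9 gives s ≈ 47.29.
So α = 0.6·47.29 ≈ 28.37, β = 0.4·47.29 ≈ 18.92.

α ≈ 28.37, β ≈ 18.92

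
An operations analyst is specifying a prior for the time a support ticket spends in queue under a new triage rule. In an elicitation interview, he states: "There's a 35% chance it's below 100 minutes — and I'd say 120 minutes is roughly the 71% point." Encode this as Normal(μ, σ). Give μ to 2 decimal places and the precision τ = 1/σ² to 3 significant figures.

The p-quantile of Normal(μ,σ) is μ + z_p·σ, with z_{0.35} = -0.3853 and z_{0.71} = 0.5534.
Eliminate σ: μ = (z₂·x₁ − z₁·x₂)/(z₂ − z₁) = (0.5534·100 − (-0.3853)·120)/0.9387 = 108.21.
Then σ = (x₂ − x₁)/(z₂ − z₁) = (120 − 100)/0.9387 = 21.31.
Precision τ = 1/σ² = 1/21.31² = 0.0022.

μ = 108.21, τ = 0.0022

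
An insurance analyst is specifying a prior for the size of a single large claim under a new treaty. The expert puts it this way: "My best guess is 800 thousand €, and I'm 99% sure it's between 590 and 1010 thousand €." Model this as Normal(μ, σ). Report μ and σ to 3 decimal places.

μ = 800.000, σ = 81.527

A symmetric 99% interval runs μ ± z·σ with z = 2.576.
Half-width = 210, so σ = 210/2.576 = 81.527.
μ is the stated best guess, 800.000.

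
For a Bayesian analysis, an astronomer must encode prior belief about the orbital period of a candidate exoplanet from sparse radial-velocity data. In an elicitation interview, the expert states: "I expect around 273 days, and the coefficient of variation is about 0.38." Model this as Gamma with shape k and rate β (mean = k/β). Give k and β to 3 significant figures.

For Gamma(k, rate β): mean = k/β, variance = k/β², so CV = 1/√k.
CV = 0.38, hence k = 1/CV² = 6.93.
Then β = k/mean = 6.93/273 = 0.0254.

k ≈ 6.93, β ≈ 0.0254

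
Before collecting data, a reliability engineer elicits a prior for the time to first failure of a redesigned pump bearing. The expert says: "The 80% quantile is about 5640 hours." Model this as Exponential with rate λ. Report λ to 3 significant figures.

P(T < 5640.0) = 1 − e^(−λ·5640.0) = 0.8, so λ = −ln(1−0.8)/5640.0 = −ln(0.2)/5640.0 = 0.000285.

λ ≈ 0.000285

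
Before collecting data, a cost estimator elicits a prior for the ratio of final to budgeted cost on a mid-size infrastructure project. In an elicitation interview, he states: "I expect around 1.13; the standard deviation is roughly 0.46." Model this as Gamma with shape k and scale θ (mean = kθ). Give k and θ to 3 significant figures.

k ≈ 6.03, θ ≈ 0.187

For Gamma(k, scale θ): mean = kθ, variance = kθ², so CV = 1/√k.
CV = SD/mean = 0.46/1.13 = 0.4071, hence k = 1/CV² = 6.03.
Then θ = mean/k = 1.13/6.03 = 0.187.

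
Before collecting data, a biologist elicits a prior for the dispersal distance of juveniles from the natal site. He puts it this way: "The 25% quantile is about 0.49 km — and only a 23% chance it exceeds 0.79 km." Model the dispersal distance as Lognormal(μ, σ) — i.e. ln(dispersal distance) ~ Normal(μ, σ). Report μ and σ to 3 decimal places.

If T ~ Lognormal(μ,σ) then ln T ~ Normal(μ,σ), so the p-quantile of ln T is μ + z_p·σ.
ln(0.49) = -0.7133 and ln(0.79) = -0.2357; z_{0.25} = -0.6745, z_{0.77} = 0.7388.
σ = (-0.2357 − -0.7133)/(0.7388 − (-0.6745)) = 0.338.
μ = -0.7133 − (-0.6745)·0.338 = -0.485.

μ ≈ -0.485, σ ≈ 0.338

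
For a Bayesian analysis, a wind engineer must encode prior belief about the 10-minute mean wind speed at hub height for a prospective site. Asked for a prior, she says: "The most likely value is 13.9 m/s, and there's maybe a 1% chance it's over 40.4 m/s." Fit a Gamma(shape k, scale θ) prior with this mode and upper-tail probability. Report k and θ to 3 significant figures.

Gamma(k,θ) with k>1 has mode (k−1)θ, so θ = 13.9/(k−1).
Need P(X < 40.4) = 0.99 with θ tied to k this way. Start at k = 2, θ = 13.9: P(X<40.4) ≈ 0.786.
Too low — raise k to concentrate. Iterating converges to k ≈ 4.98.
Then θ = 13.9/(4.98−1) ≈ 3.49.

k ≈ 4.98, θ ≈ 3.49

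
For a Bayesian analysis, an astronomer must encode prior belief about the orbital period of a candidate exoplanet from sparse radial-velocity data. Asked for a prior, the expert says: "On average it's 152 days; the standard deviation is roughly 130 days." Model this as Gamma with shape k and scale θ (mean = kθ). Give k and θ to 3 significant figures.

k ≈ 1.37, θ ≈ 111

For Gamma(k, scale θ): mean = kθ, variance = kθ², so CV = 1/√k.
CV = SD/mean = 130/152 = 0.8553, hence k = 1/CV² = 1.37.
Then θ = mean/k = 152/1.37 = 111.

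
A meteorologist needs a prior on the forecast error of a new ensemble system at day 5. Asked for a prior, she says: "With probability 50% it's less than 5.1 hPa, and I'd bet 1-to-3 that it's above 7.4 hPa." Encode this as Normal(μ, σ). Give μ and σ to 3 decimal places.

The p-quantile of Normal(μ,σ) is μ + z_p·σ, with z_{0.5} = 0 and z_{0.75} = 0.6745.
Eliminate σ: μ = (z₂·x₁ − z₁·x₂)/(z₂ − z₁) = (0.6745·5.1 − (0)·7.4)/0.6745 = 5.100.
Then σ = (x₂ − x₁)/(z₂ − z₁) = (7.4 − 5.1)/0.6745 = 3.410.

μ = 5.100, σ = 3.410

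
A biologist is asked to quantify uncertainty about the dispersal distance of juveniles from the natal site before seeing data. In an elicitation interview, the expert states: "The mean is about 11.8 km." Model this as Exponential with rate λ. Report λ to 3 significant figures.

λ ≈ 0.0847

Exponential mean = 1/λ, so λ = 1/11.8 = 0.0847.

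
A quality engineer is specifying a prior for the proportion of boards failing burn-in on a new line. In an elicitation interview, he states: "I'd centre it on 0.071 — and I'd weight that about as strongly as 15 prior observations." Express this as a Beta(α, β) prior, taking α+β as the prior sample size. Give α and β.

Under the effective-sample-size interpretation, Beta(α, β) has prior mean α/(α+β) and prior sample size α+β.
So α+β = 15 and α/(α+β) = 0.071, giving α = 0.071·15 = 1.065 and β = 15 − 1.065 = 13.935.

α = 1.065, β = 13.935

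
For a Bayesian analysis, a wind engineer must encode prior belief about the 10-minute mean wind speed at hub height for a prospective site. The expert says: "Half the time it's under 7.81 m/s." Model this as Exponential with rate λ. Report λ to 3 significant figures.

λ ≈ 0.0888

Exponential median = ln 2 / λ, so λ = ln 2 / 7.81 = 0.0888.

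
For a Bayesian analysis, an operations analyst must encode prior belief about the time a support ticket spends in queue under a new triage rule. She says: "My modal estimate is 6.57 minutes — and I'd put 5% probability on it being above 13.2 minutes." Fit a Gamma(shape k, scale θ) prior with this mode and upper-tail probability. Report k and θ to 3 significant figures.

Gamma(k,θ) with k>1 has mode (k−1)θ, so θ = 6.57/(k−1).
Need P(X < 13.2) = 0.95 with θ tied to k this way. Start at k = 2, θ = 6.57: P(X<13.2) ≈ 0.596.
Too low — raise k to concentrate. Iterating converges to k ≈ 6.69.
Then θ = 6.57/(6.69−1) ≈ 1.15.

k ≈ 6.69, θ ≈ 1.15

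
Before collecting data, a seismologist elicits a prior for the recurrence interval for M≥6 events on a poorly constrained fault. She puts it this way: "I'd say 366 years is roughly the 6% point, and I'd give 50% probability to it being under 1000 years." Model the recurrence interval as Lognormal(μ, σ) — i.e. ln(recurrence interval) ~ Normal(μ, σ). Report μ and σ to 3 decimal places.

μ ≈ 6.908, σ ≈ 0.646

If T ~ Lognormal(μ,σ) then ln T ~ Normal(μ,σ), so the p-quantile of ln T is μ + z_p·σ.
ln(366) = 5.903 and ln(1000) = 6.908; z_{0.06} = -1.555, z_{0.5} = 0.
σ = (6.908 − 5.903)/(0 − (-1.555)) = 0.646.
μ = 5.903 − (-1.555)·0.646 = 6.908.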